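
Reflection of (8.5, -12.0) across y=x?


Reflection over y=x: (x,y) -> (y,x)
(8.5, -12) -> (-12, 8.5)

(-12, 8.5)


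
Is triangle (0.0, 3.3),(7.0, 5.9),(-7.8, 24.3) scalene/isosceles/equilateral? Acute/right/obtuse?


Side lengths squared: AB^2=55.76, BC^2=557.6, CA^2=501.84
Sorted: [55.76, 501.84, 557.6]
By sides: Scalene, By angles: Right

Scalene, Right


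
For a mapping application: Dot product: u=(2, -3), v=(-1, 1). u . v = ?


u . v = u_x*v_x + u_y*v_y = 2*(-1) + (-3)*1
= (-2) + (-3) = -5

-5


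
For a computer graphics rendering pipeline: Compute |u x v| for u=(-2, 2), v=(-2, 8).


|u x v| = |(-2)*8 - 2*(-2)|
= |(-16) - (-4)| = 12

12


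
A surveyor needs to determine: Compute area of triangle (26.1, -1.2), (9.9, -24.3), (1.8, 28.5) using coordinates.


Area = |x_A(y_B-y_C) + x_B(y_C-y_A) + x_C(y_A-y_B)|/2
= |(-1378.08) + 294.03 + 41.58|/2
= 1042.47/2 = 521.235

521.235


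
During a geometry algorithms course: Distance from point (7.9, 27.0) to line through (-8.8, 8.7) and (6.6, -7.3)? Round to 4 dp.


|cross product| = 549.02
|line direction| = sqrt(493.16) = 22.2072
Distance = 549.02/sqrt(493.16) = 24.7226

24.7226


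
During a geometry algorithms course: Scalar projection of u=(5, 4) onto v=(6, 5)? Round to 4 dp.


u.v = 50, |v| = sqrt(61) = 7.8102
Scalar projection = u.v / |v| = 50 / sqrt(61) = 6.4018

6.4018


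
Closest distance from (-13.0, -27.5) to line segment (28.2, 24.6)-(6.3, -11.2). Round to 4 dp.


Project P onto AB: t = 1 (clamped to [0,1])
Closest point on segment: (6.3, -11.2)
Distance: 25.2622

25.2622


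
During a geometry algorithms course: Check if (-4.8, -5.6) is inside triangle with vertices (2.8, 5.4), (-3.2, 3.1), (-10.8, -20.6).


Cross products: AB x AP = 48.52, BC x BP = 28.2, CA x CP = 48
All same sign? yes

Yes, inside


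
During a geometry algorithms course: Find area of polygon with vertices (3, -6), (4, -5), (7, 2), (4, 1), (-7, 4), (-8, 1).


Shoelace sum: (3*(-5) - 4*(-6)) + (4*2 - 7*(-5)) + (7*1 - 4*2) + (4*4 - (-7)*1) + ((-7)*1 - (-8)*4) + ((-8)*(-6) - 3*1)
= 144
Area = |144|/2 = 72

72


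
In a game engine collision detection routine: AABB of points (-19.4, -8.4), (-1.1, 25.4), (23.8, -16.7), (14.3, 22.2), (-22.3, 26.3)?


x range: [-22.3, 23.8]
y range: [-16.7, 26.3]
Bounding box: (-22.3,-16.7) to (23.8,26.3)

(-22.3,-16.7) to (23.8,26.3)


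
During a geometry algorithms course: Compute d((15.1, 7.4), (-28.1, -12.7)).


dx=-43.2, dy=-20.1
d^2 = (-43.2)^2 + (-20.1)^2 = 2270.25
d = sqrt(2270.25) = 47.6471

47.6471


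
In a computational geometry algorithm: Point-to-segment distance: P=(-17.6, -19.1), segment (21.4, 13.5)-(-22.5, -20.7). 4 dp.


Project P onto AB: t = 0.9129 (clamped to [0,1])
Closest point on segment: (-18.675, -17.7201)
Distance: 1.7492

1.7492


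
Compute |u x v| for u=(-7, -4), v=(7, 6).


|u x v| = |(-7)*6 - (-4)*7|
= |(-42) - (-28)| = 14

14


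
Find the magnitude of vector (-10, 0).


|u| = sqrt((-10)^2 + 0^2) = sqrt(100) = 10

10


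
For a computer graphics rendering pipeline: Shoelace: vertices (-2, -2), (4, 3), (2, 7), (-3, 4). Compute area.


Shoelace sum: ((-2)*3 - 4*(-2)) + (4*7 - 2*3) + (2*4 - (-3)*7) + ((-3)*(-2) - (-2)*4)
= 67
Area = |67|/2 = 33.5

33.5


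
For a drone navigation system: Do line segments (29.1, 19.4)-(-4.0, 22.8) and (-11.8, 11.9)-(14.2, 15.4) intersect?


Cross products: d1=51.85, d2=256.1, d3=387.31, d4=183.06
d1*d2 < 0 and d3*d4 < 0? no

No, they don't intersect


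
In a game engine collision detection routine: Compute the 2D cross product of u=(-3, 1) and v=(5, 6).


u x v = u_x*v_y - u_y*v_x = (-3)*6 - 1*5
= (-18) - 5 = -23

-23


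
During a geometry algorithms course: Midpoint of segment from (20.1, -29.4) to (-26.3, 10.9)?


M = ((20.1+(-26.3))/2, ((-29.4)+10.9)/2)
= (-3.1, -9.25)

(-3.1, -9.25)


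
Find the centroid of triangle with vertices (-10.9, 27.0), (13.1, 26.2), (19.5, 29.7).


Centroid = ((x_A+x_B+x_C)/3, (y_A+y_B+y_C)/3)
= (((-10.9)+13.1+19.5)/3, (27+26.2+29.7)/3)
= (7.2333, 27.6333)

(7.2333, 27.6333)


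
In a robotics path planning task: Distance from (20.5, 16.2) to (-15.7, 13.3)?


dx=-36.2, dy=-2.9
d^2 = (-36.2)^2 + (-2.9)^2 = 1318.85
d = sqrt(1318.85) = 36.316

36.316


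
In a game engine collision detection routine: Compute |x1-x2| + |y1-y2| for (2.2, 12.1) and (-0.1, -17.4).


|2.2-(-0.1)| + |12.1-(-17.4)| = 2.3 + 29.5 = 31.8

31.8


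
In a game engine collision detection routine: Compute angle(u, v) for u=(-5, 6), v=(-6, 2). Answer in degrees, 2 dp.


u.v = 42, |u| = sqrt(61) = 7.8102, |v| = sqrt(40) = 6.3246
cos(theta) = u.v/(|u||v|) = 42/sqrt(2440) = 0.850265
theta = acos(0.850265) = 31.76 degrees

31.76 degrees


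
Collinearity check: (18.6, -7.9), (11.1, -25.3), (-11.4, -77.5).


Cross product: (11.1-18.6)*((-77.5)-(-7.9)) - ((-25.3)-(-7.9))*((-11.4)-18.6)
= 0

Yes, collinear


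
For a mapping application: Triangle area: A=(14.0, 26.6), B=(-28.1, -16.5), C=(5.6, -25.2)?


Area = |x_A(y_B-y_C) + x_B(y_C-y_A) + x_C(y_A-y_B)|/2
= |121.8 + 1455.58 + 241.36|/2
= 1818.74/2 = 909.37

909.37


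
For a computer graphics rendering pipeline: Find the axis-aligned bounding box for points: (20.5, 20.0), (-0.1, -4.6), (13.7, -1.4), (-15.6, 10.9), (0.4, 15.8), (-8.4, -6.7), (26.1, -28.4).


x range: [-15.6, 26.1]
y range: [-28.4, 20]
Bounding box: (-15.6,-28.4) to (26.1,20)

(-15.6,-28.4) to (26.1,20)


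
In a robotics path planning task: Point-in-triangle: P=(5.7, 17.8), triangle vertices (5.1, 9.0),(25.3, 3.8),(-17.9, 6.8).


Cross products: AB x AP = 180.88, BC x BP = -546, CA x CP = 201.08
All same sign? no

No, outside


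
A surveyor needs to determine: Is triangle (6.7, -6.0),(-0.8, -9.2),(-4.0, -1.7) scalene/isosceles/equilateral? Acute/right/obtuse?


Side lengths squared: AB^2=66.49, BC^2=66.49, CA^2=132.98
Sorted: [66.49, 66.49, 132.98]
By sides: Isosceles, By angles: Right

Isosceles, Right


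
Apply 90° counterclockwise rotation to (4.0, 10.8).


90° CCW: (x,y) -> (-y, x)
(4,10.8) -> (-10.8, 4)

(-10.8, 4)


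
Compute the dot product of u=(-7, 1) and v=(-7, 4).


u . v = u_x*v_x + u_y*v_y = (-7)*(-7) + 1*4
= 49 + 4 = 53

53


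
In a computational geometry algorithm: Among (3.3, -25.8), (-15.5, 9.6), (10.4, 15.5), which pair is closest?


d(P0,P1) = 40.0824, d(P0,P2) = 41.9058, d(P1,P2) = 26.5635
Closest: P1 and P2

Closest pair: (-15.5, 9.6) and (10.4, 15.5), distance = 26.5635


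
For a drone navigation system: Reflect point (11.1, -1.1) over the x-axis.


Reflection over x-axis: (x,y) -> (x,-y)
(11.1, -1.1) -> (11.1, 1.1)

(11.1, 1.1)


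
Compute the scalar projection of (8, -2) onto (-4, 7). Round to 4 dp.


u.v = -46, |v| = sqrt(65) = 8.0623
Scalar projection = u.v / |v| = -46 / sqrt(65) = -5.7056

-5.7056


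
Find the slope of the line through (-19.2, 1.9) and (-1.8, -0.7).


slope = (y2-y1)/(x2-x1) = ((-0.7)-1.9)/((-1.8)-(-19.2)) = (-2.6)/17.4 = -0.1494

-0.1494


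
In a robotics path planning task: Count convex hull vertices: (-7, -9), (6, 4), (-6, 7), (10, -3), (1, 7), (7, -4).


Convex hull vertices (CCW): (-7, -9), (10, -3), (6, 4), (1, 7), (-6, 7)
Count = 5

5


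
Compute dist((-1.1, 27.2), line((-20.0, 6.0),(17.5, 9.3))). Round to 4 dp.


|cross product| = 732.63
|line direction| = sqrt(1417.14) = 37.6449
Distance = 732.63/sqrt(1417.14) = 19.4616

19.4616


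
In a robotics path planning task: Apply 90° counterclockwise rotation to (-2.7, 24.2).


90° CCW: (x,y) -> (-y, x)
(-2.7,24.2) -> (-24.2, -2.7)

(-24.2, -2.7)


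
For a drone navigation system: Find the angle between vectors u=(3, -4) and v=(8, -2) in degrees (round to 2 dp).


u.v = 32, |u| = sqrt(25) = 5, |v| = sqrt(68) = 8.2462
cos(theta) = u.v/(|u||v|) = 32/sqrt(1700) = 0.776114
theta = acos(0.776114) = 39.09 degrees

39.09 degrees


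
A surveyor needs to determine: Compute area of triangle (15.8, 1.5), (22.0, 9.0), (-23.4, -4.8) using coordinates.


Area = |x_A(y_B-y_C) + x_B(y_C-y_A) + x_C(y_A-y_B)|/2
= |218.04 + (-138.6) + 175.5|/2
= 254.94/2 = 127.47

127.47


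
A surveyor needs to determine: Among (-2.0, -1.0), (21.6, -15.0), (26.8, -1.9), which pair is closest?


d(P0,P1) = 27.4401, d(P0,P2) = 28.8141, d(P1,P2) = 14.0943
Closest: P1 and P2

Closest pair: (21.6, -15.0) and (26.8, -1.9), distance = 14.0943


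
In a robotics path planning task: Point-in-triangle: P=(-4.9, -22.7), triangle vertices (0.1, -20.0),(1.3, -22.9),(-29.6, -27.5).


Cross products: AB x AP = -17.74, BC x BP = -34.7, CA x CP = -42.69
All same sign? yes

Yes, inside


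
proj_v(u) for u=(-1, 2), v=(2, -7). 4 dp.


u.v = -16, |v| = sqrt(53) = 7.2801
Scalar projection = u.v / |v| = -16 / sqrt(53) = -2.1978

-2.1978


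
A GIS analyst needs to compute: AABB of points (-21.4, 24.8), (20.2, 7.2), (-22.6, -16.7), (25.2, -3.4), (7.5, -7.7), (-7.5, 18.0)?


x range: [-22.6, 25.2]
y range: [-16.7, 24.8]
Bounding box: (-22.6,-16.7) to (25.2,24.8)

(-22.6,-16.7) to (25.2,24.8)


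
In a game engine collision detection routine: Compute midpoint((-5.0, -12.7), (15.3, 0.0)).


M = (((-5)+15.3)/2, ((-12.7)+0)/2)
= (5.15, -6.35)

(5.15, -6.35)


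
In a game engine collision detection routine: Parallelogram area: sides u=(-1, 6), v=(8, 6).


|u x v| = |(-1)*6 - 6*8|
= |(-6) - 48| = 54

54


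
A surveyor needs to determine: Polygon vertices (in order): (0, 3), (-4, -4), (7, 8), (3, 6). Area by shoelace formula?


Shoelace sum: (0*(-4) - (-4)*3) + ((-4)*8 - 7*(-4)) + (7*6 - 3*8) + (3*3 - 0*6)
= 35
Area = |35|/2 = 17.5

17.5


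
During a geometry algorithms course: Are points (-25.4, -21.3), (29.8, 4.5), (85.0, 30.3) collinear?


Cross product: (29.8-(-25.4))*(30.3-(-21.3)) - (4.5-(-21.3))*(85-(-25.4))
= 0

Yes, collinear


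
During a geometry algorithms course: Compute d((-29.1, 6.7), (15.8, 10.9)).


dx=44.9, dy=4.2
d^2 = 44.9^2 + 4.2^2 = 2033.65
d = sqrt(2033.65) = 45.096

45.096


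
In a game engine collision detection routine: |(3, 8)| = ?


|u| = sqrt(3^2 + 8^2) = sqrt(73) = 8.544

8.544


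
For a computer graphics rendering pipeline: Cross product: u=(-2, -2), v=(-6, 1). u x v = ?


u x v = u_x*v_y - u_y*v_x = (-2)*1 - (-2)*(-6)
= (-2) - 12 = -14

-14


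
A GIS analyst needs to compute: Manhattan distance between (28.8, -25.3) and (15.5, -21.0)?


|28.8-15.5| + |(-25.3)-(-21)| = 13.3 + 4.3 = 17.6

17.6


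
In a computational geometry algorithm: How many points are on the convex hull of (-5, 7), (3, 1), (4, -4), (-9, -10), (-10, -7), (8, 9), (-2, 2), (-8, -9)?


Convex hull vertices (CCW): (-10, -7), (-9, -10), (4, -4), (8, 9), (-5, 7)
Count = 5

5


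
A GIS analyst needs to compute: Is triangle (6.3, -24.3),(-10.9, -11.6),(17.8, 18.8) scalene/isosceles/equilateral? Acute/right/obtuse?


Side lengths squared: AB^2=457.13, BC^2=1747.85, CA^2=1989.86
Sorted: [457.13, 1747.85, 1989.86]
By sides: Scalene, By angles: Acute

Scalene, Acute


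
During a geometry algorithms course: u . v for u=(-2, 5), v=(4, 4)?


u . v = u_x*v_x + u_y*v_y = (-2)*4 + 5*4
= (-8) + 20 = 12

12


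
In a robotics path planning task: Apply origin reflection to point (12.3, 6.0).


Reflection over origin: (x,y) -> (-x,-y)
(12.3, 6) -> (-12.3, -6)

(-12.3, -6)


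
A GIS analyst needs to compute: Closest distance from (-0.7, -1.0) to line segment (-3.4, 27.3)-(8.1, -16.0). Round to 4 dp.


Project P onto AB: t = 0.626 (clamped to [0,1])
Closest point on segment: (3.7988, 0.1948)
Distance: 4.6548

4.6548


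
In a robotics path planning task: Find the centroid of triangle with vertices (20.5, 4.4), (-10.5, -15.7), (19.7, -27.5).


Centroid = ((x_A+x_B+x_C)/3, (y_A+y_B+y_C)/3)
= ((20.5+(-10.5)+19.7)/3, (4.4+(-15.7)+(-27.5))/3)
= (9.9, -12.9333)

(9.9, -12.9333)


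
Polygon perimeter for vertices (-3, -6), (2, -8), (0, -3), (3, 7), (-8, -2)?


Sides: (-3, -6)->(2, -8): sqrt(29) = 5.385165, (2, -8)->(0, -3): sqrt(29) = 5.385165, (0, -3)->(3, 7): sqrt(109) = 10.440307, (3, 7)->(-8, -2): sqrt(202) = 14.21267, (-8, -2)->(-3, -6): sqrt(41) = 6.403124
Sum = 41.826431
Perimeter = 41.8264

41.8264


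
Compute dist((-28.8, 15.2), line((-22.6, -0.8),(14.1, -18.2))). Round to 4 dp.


|cross product| = 479.32
|line direction| = sqrt(1649.65) = 40.6159
Distance = 479.32/sqrt(1649.65) = 11.8013

11.8013


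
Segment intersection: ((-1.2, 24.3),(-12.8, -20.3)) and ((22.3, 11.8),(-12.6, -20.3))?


Cross products: d1=-1190.6, d2=-6.42, d3=1193.1, d4=8.92
d1*d2 < 0 and d3*d4 < 0? no

No, they don't intersect


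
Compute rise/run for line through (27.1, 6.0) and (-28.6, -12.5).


slope = (y2-y1)/(x2-x1) = ((-12.5)-6)/((-28.6)-27.1) = (-18.5)/(-55.7) = 0.3321

0.3321


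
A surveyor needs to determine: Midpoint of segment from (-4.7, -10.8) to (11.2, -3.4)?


M = (((-4.7)+11.2)/2, ((-10.8)+(-3.4))/2)
= (3.25, -7.1)

(3.25, -7.1)


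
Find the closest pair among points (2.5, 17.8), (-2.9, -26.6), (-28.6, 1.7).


d(P0,P1) = 44.7272, d(P0,P2) = 35.0203, d(P1,P2) = 38.228
Closest: P0 and P2

Closest pair: (2.5, 17.8) and (-28.6, 1.7), distance = 35.0203


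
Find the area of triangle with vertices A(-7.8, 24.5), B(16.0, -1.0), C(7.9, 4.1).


Area = |x_A(y_B-y_C) + x_B(y_C-y_A) + x_C(y_A-y_B)|/2
= |39.78 + (-326.4) + 201.45|/2
= 85.17/2 = 42.585

42.585


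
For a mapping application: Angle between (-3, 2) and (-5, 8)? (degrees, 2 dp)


u.v = 31, |u| = sqrt(13) = 3.6056, |v| = sqrt(89) = 9.434
cos(theta) = u.v/(|u||v|) = 31/sqrt(1157) = 0.911371
theta = acos(0.911371) = 24.3 degrees

24.3 degrees


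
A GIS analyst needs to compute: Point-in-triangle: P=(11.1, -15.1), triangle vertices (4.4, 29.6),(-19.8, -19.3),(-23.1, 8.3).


Cross products: AB x AP = 1409.37, BC x BP = -866.7, CA x CP = -1371.96
All same sign? no

No, outside


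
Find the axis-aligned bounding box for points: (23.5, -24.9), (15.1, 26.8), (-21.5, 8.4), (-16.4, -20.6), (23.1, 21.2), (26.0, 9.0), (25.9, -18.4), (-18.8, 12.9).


x range: [-21.5, 26]
y range: [-24.9, 26.8]
Bounding box: (-21.5,-24.9) to (26,26.8)

(-21.5,-24.9) to (26,26.8)


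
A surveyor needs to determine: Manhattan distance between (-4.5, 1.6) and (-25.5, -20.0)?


|(-4.5)-(-25.5)| + |1.6-(-20)| = 21 + 21.6 = 42.6

42.6


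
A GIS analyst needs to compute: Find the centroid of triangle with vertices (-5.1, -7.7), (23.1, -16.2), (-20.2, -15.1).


Centroid = ((x_A+x_B+x_C)/3, (y_A+y_B+y_C)/3)
= (((-5.1)+23.1+(-20.2))/3, ((-7.7)+(-16.2)+(-15.1))/3)
= (-0.7333, -13)

(-0.7333, -13)


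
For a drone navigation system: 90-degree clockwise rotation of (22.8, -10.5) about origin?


90° CW: (x,y) -> (y, -x)
(22.8,-10.5) -> (-10.5, -22.8)

(-10.5, -22.8)


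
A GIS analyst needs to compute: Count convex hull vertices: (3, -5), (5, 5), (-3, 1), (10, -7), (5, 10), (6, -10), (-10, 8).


Convex hull vertices (CCW): (-10, 8), (6, -10), (10, -7), (5, 10)
Count = 4

4


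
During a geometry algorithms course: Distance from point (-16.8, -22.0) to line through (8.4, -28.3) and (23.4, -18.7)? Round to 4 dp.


|cross product| = 336.42
|line direction| = sqrt(317.16) = 17.809
Distance = 336.42/sqrt(317.16) = 18.8905

18.8905


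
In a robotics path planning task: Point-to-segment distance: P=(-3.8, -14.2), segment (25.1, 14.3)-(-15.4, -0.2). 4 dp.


Project P onto AB: t = 0.8558 (clamped to [0,1])
Closest point on segment: (-9.5608, 1.8906)
Distance: 17.0907

17.0907


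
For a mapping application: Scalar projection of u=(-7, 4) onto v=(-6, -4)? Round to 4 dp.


u.v = 26, |v| = sqrt(52) = 7.2111
Scalar projection = u.v / |v| = 26 / sqrt(52) = 3.6056

3.6056


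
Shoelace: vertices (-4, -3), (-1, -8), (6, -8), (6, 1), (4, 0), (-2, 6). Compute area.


Shoelace sum: ((-4)*(-8) - (-1)*(-3)) + ((-1)*(-8) - 6*(-8)) + (6*1 - 6*(-8)) + (6*0 - 4*1) + (4*6 - (-2)*0) + ((-2)*(-3) - (-4)*6)
= 189
Area = |189|/2 = 94.5

94.5


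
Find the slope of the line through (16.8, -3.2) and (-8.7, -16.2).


slope = (y2-y1)/(x2-x1) = ((-16.2)-(-3.2))/((-8.7)-16.8) = (-13)/(-25.5) = 0.5098

0.5098


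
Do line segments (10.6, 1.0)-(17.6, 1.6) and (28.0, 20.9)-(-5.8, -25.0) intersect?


Cross products: d1=-126.04, d2=174.98, d3=128.86, d4=-172.16
d1*d2 < 0 and d3*d4 < 0? yes

Yes, they intersect


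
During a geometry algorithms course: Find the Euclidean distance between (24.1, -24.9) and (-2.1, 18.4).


dx=-26.2, dy=43.3
d^2 = (-26.2)^2 + 43.3^2 = 2561.33
d = sqrt(2561.33) = 50.6096

50.6096


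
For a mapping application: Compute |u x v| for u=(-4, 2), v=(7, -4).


|u x v| = |(-4)*(-4) - 2*7|
= |16 - 14| = 2

2


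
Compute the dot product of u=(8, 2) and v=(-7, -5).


u . v = u_x*v_x + u_y*v_y = 8*(-7) + 2*(-5)
= (-56) + (-10) = -66

-66


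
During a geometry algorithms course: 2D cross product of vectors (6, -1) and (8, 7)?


u x v = u_x*v_y - u_y*v_x = 6*7 - (-1)*8
= 42 - (-8) = 50

50


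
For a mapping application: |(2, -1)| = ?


|u| = sqrt(2^2 + (-1)^2) = sqrt(5) = 2.2361

2.2361


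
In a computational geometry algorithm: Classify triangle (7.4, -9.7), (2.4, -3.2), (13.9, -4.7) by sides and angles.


Side lengths squared: AB^2=67.25, BC^2=134.5, CA^2=67.25
Sorted: [67.25, 67.25, 134.5]
By sides: Isosceles, By angles: Right

Isosceles, Right


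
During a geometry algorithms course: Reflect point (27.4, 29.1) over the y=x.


Reflection over y=x: (x,y) -> (y,x)
(27.4, 29.1) -> (29.1, 27.4)

(29.1, 27.4)


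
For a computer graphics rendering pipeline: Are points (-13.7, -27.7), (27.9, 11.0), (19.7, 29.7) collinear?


Cross product: (27.9-(-13.7))*(29.7-(-27.7)) - (11-(-27.7))*(19.7-(-13.7))
= 1095.26

No, not collinear


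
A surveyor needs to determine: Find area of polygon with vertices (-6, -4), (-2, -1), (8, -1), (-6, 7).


Shoelace sum: ((-6)*(-1) - (-2)*(-4)) + ((-2)*(-1) - 8*(-1)) + (8*7 - (-6)*(-1)) + ((-6)*(-4) - (-6)*7)
= 124
Area = |124|/2 = 62

62


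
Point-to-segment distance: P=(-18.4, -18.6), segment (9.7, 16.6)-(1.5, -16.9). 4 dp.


Project P onto AB: t = 1 (clamped to [0,1])
Closest point on segment: (1.5, -16.9)
Distance: 19.9725

19.9725


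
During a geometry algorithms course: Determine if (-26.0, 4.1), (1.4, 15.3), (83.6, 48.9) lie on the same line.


Cross product: (1.4-(-26))*(48.9-4.1) - (15.3-4.1)*(83.6-(-26))
= 0

Yes, collinear


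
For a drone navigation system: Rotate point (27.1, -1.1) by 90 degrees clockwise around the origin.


90° CW: (x,y) -> (y, -x)
(27.1,-1.1) -> (-1.1, -27.1)

(-1.1, -27.1)


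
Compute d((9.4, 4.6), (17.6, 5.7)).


dx=8.2, dy=1.1
d^2 = 8.2^2 + 1.1^2 = 68.45
d = sqrt(68.45) = 8.2735

8.2735


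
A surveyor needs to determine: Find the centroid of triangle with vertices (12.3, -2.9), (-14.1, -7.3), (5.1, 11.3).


Centroid = ((x_A+x_B+x_C)/3, (y_A+y_B+y_C)/3)
= ((12.3+(-14.1)+5.1)/3, ((-2.9)+(-7.3)+11.3)/3)
= (1.1, 0.3667)

(1.1, 0.3667)


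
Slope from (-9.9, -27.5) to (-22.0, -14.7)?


slope = (y2-y1)/(x2-x1) = ((-14.7)-(-27.5))/((-22)-(-9.9)) = 12.8/(-12.1) = -1.0579

-1.0579


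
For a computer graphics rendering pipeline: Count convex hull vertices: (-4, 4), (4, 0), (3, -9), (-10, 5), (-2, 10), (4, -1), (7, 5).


Convex hull vertices (CCW): (-10, 5), (3, -9), (7, 5), (-2, 10)
Count = 4

4


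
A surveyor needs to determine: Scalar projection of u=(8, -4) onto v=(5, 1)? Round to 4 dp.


u.v = 36, |v| = sqrt(26) = 5.099
Scalar projection = u.v / |v| = 36 / sqrt(26) = 7.0602

7.0602


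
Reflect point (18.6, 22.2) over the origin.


Reflection over origin: (x,y) -> (-x,-y)
(18.6, 22.2) -> (-18.6, -22.2)

(-18.6, -22.2)


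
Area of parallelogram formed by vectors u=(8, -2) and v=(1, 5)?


|u x v| = |8*5 - (-2)*1|
= |40 - (-2)| = 42

42


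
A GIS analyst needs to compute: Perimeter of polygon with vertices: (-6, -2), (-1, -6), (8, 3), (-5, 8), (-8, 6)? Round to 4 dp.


Sides: (-6, -2)->(-1, -6): sqrt(41) = 6.403124, (-1, -6)->(8, 3): sqrt(162) = 12.727922, (8, 3)->(-5, 8): sqrt(194) = 13.928388, (-5, 8)->(-8, 6): sqrt(13) = 3.605551, (-8, 6)->(-6, -2): sqrt(68) = 8.246211
Sum = 44.911196
Perimeter = 44.9112

44.9112


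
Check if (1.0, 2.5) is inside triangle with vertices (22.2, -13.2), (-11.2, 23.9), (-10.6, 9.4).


Cross products: AB x AP = 262.14, BC x BP = 164.06, CA x CP = 35.84
All same sign? yes

Yes, inside


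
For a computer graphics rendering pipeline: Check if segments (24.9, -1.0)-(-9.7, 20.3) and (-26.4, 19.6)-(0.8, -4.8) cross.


Cross products: d1=691.4, d2=426.52, d3=379.93, d4=644.81
d1*d2 < 0 and d3*d4 < 0? no

No, they don't intersect


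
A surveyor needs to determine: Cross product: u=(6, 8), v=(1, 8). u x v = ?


u x v = u_x*v_y - u_y*v_x = 6*8 - 8*1
= 48 - 8 = 40

40


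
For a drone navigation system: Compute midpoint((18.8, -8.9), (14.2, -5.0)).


M = ((18.8+14.2)/2, ((-8.9)+(-5))/2)
= (16.5, -6.95)

(16.5, -6.95)


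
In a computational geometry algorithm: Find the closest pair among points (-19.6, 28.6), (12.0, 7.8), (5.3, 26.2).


d(P0,P1) = 37.8312, d(P0,P2) = 25.0154, d(P1,P2) = 19.5819
Closest: P1 and P2

Closest pair: (12.0, 7.8) and (5.3, 26.2), distance = 19.5819


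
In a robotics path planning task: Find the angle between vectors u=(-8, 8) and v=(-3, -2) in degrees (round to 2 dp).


u.v = 8, |u| = sqrt(128) = 11.3137, |v| = sqrt(13) = 3.6056
cos(theta) = u.v/(|u||v|) = 8/sqrt(1664) = 0.196116
theta = acos(0.196116) = 78.69 degrees

78.69 degrees


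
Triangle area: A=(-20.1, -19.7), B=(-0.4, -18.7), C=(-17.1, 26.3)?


Area = |x_A(y_B-y_C) + x_B(y_C-y_A) + x_C(y_A-y_B)|/2
= |904.5 + (-18.4) + 17.1|/2
= 903.2/2 = 451.6

451.6


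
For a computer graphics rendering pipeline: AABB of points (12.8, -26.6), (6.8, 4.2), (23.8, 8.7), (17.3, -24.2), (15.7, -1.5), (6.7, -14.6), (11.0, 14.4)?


x range: [6.7, 23.8]
y range: [-26.6, 14.4]
Bounding box: (6.7,-26.6) to (23.8,14.4)

(6.7,-26.6) to (23.8,14.4)


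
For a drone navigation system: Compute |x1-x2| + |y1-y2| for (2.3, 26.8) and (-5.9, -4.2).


|2.3-(-5.9)| + |26.8-(-4.2)| = 8.2 + 31 = 39.2

39.2


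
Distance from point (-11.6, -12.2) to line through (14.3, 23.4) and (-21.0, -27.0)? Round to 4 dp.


|cross product| = 48.68
|line direction| = sqrt(3786.25) = 61.5325
Distance = 48.68/sqrt(3786.25) = 0.7911

0.7911


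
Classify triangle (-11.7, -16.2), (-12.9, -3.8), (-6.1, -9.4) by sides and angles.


Side lengths squared: AB^2=155.2, BC^2=77.6, CA^2=77.6
Sorted: [77.6, 77.6, 155.2]
By sides: Isosceles, By angles: Right

Isosceles, Right


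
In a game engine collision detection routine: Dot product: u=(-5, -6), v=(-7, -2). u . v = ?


u . v = u_x*v_x + u_y*v_y = (-5)*(-7) + (-6)*(-2)
= 35 + 12 = 47

47


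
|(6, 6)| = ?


|u| = sqrt(6^2 + 6^2) = sqrt(72) = 8.4853

8.4853


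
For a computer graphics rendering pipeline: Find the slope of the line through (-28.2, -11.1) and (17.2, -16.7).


slope = (y2-y1)/(x2-x1) = ((-16.7)-(-11.1))/(17.2-(-28.2)) = (-5.6)/45.4 = -0.1233

-0.1233


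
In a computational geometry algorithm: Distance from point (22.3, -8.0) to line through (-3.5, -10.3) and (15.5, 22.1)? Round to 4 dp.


|cross product| = 792.22
|line direction| = sqrt(1410.76) = 37.5601
Distance = 792.22/sqrt(1410.76) = 21.0921

21.0921


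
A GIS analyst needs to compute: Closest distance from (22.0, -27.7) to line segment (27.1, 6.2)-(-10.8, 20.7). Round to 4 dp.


Project P onto AB: t = 0 (clamped to [0,1])
Closest point on segment: (27.1, 6.2)
Distance: 34.2815

34.2815


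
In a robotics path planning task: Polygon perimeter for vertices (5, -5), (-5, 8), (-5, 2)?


Sides: (5, -5)->(-5, 8): sqrt(269) = 16.401219, (-5, 8)->(-5, 2): sqrt(36) = 6, (-5, 2)->(5, -5): sqrt(149) = 12.206556
Sum = 34.607775
Perimeter = 34.6078

34.6078


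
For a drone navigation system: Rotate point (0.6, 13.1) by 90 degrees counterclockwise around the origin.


90° CCW: (x,y) -> (-y, x)
(0.6,13.1) -> (-13.1, 0.6)

(-13.1, 0.6)


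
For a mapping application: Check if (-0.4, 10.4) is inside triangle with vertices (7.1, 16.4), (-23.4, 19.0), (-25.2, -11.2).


Cross products: AB x AP = 202.5, BC x BP = 710.08, CA x CP = 13.2
All same sign? yes

Yes, inside


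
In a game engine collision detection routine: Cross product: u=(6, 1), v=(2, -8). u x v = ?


u x v = u_x*v_y - u_y*v_x = 6*(-8) - 1*2
= (-48) - 2 = -50

-50


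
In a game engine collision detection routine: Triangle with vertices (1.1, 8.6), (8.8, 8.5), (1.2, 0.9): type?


Side lengths squared: AB^2=59.3, BC^2=115.52, CA^2=59.3
Sorted: [59.3, 59.3, 115.52]
By sides: Isosceles, By angles: Acute

Isosceles, Acute


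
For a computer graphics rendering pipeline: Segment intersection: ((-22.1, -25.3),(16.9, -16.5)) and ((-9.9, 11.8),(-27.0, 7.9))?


Cross products: d1=586.83, d2=588.45, d3=1339.54, d4=1337.92
d1*d2 < 0 and d3*d4 < 0? no

No, they don't intersect


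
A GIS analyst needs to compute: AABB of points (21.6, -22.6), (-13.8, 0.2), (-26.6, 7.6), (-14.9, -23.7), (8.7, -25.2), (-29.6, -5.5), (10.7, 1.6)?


x range: [-29.6, 21.6]
y range: [-25.2, 7.6]
Bounding box: (-29.6,-25.2) to (21.6,7.6)

(-29.6,-25.2) to (21.6,7.6)


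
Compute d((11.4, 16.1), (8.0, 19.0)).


dx=-3.4, dy=2.9
d^2 = (-3.4)^2 + 2.9^2 = 19.97
d = sqrt(19.97) = 4.4688

4.4688


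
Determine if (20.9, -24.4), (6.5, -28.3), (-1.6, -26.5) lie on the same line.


Cross product: (6.5-20.9)*((-26.5)-(-24.4)) - ((-28.3)-(-24.4))*((-1.6)-20.9)
= -57.51

No, not collinear


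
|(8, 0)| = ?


|u| = sqrt(8^2 + 0^2) = sqrt(64) = 8

8


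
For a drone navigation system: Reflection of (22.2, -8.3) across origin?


Reflection over origin: (x,y) -> (-x,-y)
(22.2, -8.3) -> (-22.2, 8.3)

(-22.2, 8.3)


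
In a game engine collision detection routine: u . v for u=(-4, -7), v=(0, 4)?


u . v = u_x*v_x + u_y*v_y = (-4)*0 + (-7)*4
= 0 + (-28) = -28

-28


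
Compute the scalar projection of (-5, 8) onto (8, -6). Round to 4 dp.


u.v = -88, |v| = sqrt(100) = 10
Scalar projection = u.v / |v| = -88 / sqrt(100) = -8.8

-8.8


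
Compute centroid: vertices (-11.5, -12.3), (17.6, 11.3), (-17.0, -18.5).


Centroid = ((x_A+x_B+x_C)/3, (y_A+y_B+y_C)/3)
= (((-11.5)+17.6+(-17))/3, ((-12.3)+11.3+(-18.5))/3)
= (-3.6333, -6.5)

(-3.6333, -6.5)


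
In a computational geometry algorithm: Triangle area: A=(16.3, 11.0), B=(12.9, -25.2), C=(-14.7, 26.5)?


Area = |x_A(y_B-y_C) + x_B(y_C-y_A) + x_C(y_A-y_B)|/2
= |(-842.71) + 199.95 + (-532.14)|/2
= 1174.9/2 = 587.45

587.45


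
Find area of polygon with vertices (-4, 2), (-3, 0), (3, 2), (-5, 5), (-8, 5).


Shoelace sum: ((-4)*0 - (-3)*2) + ((-3)*2 - 3*0) + (3*5 - (-5)*2) + ((-5)*5 - (-8)*5) + ((-8)*2 - (-4)*5)
= 44
Area = |44|/2 = 22

22


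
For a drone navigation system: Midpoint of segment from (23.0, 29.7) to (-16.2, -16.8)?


M = ((23+(-16.2))/2, (29.7+(-16.8))/2)
= (3.4, 6.45)

(3.4, 6.45)


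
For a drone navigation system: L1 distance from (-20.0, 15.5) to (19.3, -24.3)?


|(-20)-19.3| + |15.5-(-24.3)| = 39.3 + 39.8 = 79.1

79.1


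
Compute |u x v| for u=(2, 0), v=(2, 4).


|u x v| = |2*4 - 0*2|
= |8 - 0| = 8

8


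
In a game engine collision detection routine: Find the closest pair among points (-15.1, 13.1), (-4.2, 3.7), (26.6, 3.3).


d(P0,P1) = 14.3934, d(P0,P2) = 42.8361, d(P1,P2) = 30.8026
Closest: P0 and P1

Closest pair: (-15.1, 13.1) and (-4.2, 3.7), distance = 14.3934


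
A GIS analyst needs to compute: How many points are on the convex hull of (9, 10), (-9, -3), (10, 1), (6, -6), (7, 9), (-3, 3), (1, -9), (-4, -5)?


Convex hull vertices (CCW): (-9, -3), (1, -9), (6, -6), (10, 1), (9, 10), (7, 9), (-3, 3)
Count = 7

7


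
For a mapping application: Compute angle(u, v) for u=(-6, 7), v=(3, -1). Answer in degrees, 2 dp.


u.v = -25, |u| = sqrt(85) = 9.2195, |v| = sqrt(10) = 3.1623
cos(theta) = u.v/(|u||v|) = -25/sqrt(850) = -0.857493
theta = acos(-0.857493) = 149.04 degrees

149.04 degrees


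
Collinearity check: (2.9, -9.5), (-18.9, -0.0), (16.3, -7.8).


Cross product: ((-18.9)-2.9)*((-7.8)-(-9.5)) - (0-(-9.5))*(16.3-2.9)
= -164.36

No, not collinear


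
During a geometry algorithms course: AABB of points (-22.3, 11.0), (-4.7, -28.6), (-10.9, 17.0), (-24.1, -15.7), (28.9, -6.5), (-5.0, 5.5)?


x range: [-24.1, 28.9]
y range: [-28.6, 17]
Bounding box: (-24.1,-28.6) to (28.9,17)

(-24.1,-28.6) to (28.9,17)


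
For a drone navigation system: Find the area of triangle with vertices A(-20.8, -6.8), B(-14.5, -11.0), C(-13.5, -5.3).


Area = |x_A(y_B-y_C) + x_B(y_C-y_A) + x_C(y_A-y_B)|/2
= |118.56 + (-21.75) + (-56.7)|/2
= 40.11/2 = 20.055

20.055


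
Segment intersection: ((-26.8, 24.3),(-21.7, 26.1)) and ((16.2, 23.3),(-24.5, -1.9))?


Cross products: d1=-1124.3, d2=-1069.04, d3=-82.5, d4=-137.76
d1*d2 < 0 and d3*d4 < 0? no

No, they don't intersect


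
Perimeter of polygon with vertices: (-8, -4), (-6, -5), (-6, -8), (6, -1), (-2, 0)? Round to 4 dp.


Sides: (-8, -4)->(-6, -5): sqrt(5) = 2.236068, (-6, -5)->(-6, -8): sqrt(9) = 3, (-6, -8)->(6, -1): sqrt(193) = 13.892444, (6, -1)->(-2, 0): sqrt(65) = 8.062258, (-2, 0)->(-8, -4): sqrt(52) = 7.211103
Sum = 34.401873
Perimeter = 34.4019

34.4019


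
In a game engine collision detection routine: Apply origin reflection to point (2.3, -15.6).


Reflection over origin: (x,y) -> (-x,-y)
(2.3, -15.6) -> (-2.3, 15.6)

(-2.3, 15.6)


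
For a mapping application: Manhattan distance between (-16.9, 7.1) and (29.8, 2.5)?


|(-16.9)-29.8| + |7.1-2.5| = 46.7 + 4.6 = 51.3

51.3


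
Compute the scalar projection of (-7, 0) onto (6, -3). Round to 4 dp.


u.v = -42, |v| = sqrt(45) = 6.7082
Scalar projection = u.v / |v| = -42 / sqrt(45) = -6.261

-6.261


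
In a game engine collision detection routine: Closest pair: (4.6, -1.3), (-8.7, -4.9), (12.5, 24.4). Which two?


d(P0,P1) = 13.7786, d(P0,P2) = 26.8868, d(P1,P2) = 36.1653
Closest: P0 and P1

Closest pair: (4.6, -1.3) and (-8.7, -4.9), distance = 13.7786


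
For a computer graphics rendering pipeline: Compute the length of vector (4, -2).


|u| = sqrt(4^2 + (-2)^2) = sqrt(20) = 4.4721

4.4721


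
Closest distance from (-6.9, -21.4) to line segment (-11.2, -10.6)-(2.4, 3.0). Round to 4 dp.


Project P onto AB: t = 0 (clamped to [0,1])
Closest point on segment: (-11.2, -10.6)
Distance: 11.6245

11.6245


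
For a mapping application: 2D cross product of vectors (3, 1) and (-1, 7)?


u x v = u_x*v_y - u_y*v_x = 3*7 - 1*(-1)
= 21 - (-1) = 22

22


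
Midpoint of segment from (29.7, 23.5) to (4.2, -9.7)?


M = ((29.7+4.2)/2, (23.5+(-9.7))/2)
= (16.95, 6.9)

(16.95, 6.9)


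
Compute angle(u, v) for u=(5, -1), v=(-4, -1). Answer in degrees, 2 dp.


u.v = -19, |u| = sqrt(26) = 5.099, |v| = sqrt(17) = 4.1231
cos(theta) = u.v/(|u||v|) = -19/sqrt(442) = -0.903738
theta = acos(-0.903738) = 154.65 degrees

154.65 degrees


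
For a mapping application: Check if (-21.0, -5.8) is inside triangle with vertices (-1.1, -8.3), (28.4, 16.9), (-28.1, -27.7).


Cross products: AB x AP = 575.23, BC x BP = -920.69, CA x CP = 453.56
All same sign? no

No, outside


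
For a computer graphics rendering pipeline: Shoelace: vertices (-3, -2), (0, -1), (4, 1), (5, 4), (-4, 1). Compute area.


Shoelace sum: ((-3)*(-1) - 0*(-2)) + (0*1 - 4*(-1)) + (4*4 - 5*1) + (5*1 - (-4)*4) + ((-4)*(-2) - (-3)*1)
= 50
Area = |50|/2 = 25

25


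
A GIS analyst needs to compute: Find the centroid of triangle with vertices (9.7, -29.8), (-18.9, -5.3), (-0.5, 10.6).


Centroid = ((x_A+x_B+x_C)/3, (y_A+y_B+y_C)/3)
= ((9.7+(-18.9)+(-0.5))/3, ((-29.8)+(-5.3)+10.6)/3)
= (-3.2333, -8.1667)

(-3.2333, -8.1667)


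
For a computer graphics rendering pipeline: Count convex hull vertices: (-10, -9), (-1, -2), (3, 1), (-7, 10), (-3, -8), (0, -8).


Convex hull vertices (CCW): (-10, -9), (0, -8), (3, 1), (-7, 10)
Count = 4

4


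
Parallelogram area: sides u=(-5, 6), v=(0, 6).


|u x v| = |(-5)*6 - 6*0|
= |(-30) - 0| = 30

30


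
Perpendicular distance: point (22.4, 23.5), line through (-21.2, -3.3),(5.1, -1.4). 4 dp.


|cross product| = 622
|line direction| = sqrt(695.3) = 26.3685
Distance = 622/sqrt(695.3) = 23.5887

23.5887


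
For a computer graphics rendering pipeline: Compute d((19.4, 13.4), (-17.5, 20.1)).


dx=-36.9, dy=6.7
d^2 = (-36.9)^2 + 6.7^2 = 1406.5
d = sqrt(1406.5) = 37.5033

37.5033


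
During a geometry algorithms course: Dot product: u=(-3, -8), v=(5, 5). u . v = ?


u . v = u_x*v_x + u_y*v_y = (-3)*5 + (-8)*5
= (-15) + (-40) = -55

-55


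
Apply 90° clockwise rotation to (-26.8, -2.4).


90° CW: (x,y) -> (y, -x)
(-26.8,-2.4) -> (-2.4, 26.8)

(-2.4, 26.8)


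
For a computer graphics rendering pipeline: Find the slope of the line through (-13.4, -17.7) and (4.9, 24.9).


slope = (y2-y1)/(x2-x1) = (24.9-(-17.7))/(4.9-(-13.4)) = 42.6/18.3 = 2.3279

2.3279


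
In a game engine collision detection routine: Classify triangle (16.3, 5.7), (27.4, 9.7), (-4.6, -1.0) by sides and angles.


Side lengths squared: AB^2=139.21, BC^2=1138.49, CA^2=481.7
Sorted: [139.21, 481.7, 1138.49]
By sides: Scalene, By angles: Obtuse

Scalene, Obtuse


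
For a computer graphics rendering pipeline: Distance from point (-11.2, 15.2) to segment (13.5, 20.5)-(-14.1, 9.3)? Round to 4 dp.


Project P onto AB: t = 0.8353 (clamped to [0,1])
Closest point on segment: (-9.5543, 11.1446)
Distance: 4.3766

4.3766


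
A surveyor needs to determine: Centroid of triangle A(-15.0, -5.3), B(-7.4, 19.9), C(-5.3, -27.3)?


Centroid = ((x_A+x_B+x_C)/3, (y_A+y_B+y_C)/3)
= (((-15)+(-7.4)+(-5.3))/3, ((-5.3)+19.9+(-27.3))/3)
= (-9.2333, -4.2333)

(-9.2333, -4.2333)


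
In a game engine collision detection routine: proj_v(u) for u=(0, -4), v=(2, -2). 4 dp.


u.v = 8, |v| = sqrt(8) = 2.8284
Scalar projection = u.v / |v| = 8 / sqrt(8) = 2.8284

2.8284


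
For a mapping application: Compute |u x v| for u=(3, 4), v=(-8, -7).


|u x v| = |3*(-7) - 4*(-8)|
= |(-21) - (-32)| = 11

11


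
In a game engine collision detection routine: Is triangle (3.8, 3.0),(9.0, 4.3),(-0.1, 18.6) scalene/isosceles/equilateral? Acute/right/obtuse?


Side lengths squared: AB^2=28.73, BC^2=287.3, CA^2=258.57
Sorted: [28.73, 258.57, 287.3]
By sides: Scalene, By angles: Right

Scalene, Right


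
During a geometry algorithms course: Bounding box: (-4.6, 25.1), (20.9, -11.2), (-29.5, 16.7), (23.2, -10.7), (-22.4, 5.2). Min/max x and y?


x range: [-29.5, 23.2]
y range: [-11.2, 25.1]
Bounding box: (-29.5,-11.2) to (23.2,25.1)

(-29.5,-11.2) to (23.2,25.1)


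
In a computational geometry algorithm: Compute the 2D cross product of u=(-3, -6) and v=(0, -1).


u x v = u_x*v_y - u_y*v_x = (-3)*(-1) - (-6)*0
= 3 - 0 = 3

3


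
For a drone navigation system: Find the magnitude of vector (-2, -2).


|u| = sqrt((-2)^2 + (-2)^2) = sqrt(8) = 2.8284

2.8284


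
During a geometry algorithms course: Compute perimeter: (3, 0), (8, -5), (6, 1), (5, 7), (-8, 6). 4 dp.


Sides: (3, 0)->(8, -5): sqrt(50) = 7.071068, (8, -5)->(6, 1): sqrt(40) = 6.324555, (6, 1)->(5, 7): sqrt(37) = 6.082763, (5, 7)->(-8, 6): sqrt(170) = 13.038405, (-8, 6)->(3, 0): sqrt(157) = 12.529964
Sum = 45.046755
Perimeter = 45.0468

45.0468


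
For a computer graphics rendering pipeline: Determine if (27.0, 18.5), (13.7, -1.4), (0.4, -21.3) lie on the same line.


Cross product: (13.7-27)*((-21.3)-18.5) - ((-1.4)-18.5)*(0.4-27)
= 0

Yes, collinear


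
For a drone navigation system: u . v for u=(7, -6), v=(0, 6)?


u . v = u_x*v_x + u_y*v_y = 7*0 + (-6)*6
= 0 + (-36) = -36

-36


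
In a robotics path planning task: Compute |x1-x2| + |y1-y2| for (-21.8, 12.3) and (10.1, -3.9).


|(-21.8)-10.1| + |12.3-(-3.9)| = 31.9 + 16.2 = 48.1

48.1


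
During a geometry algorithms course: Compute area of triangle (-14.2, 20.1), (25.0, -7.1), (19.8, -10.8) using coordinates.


Area = |x_A(y_B-y_C) + x_B(y_C-y_A) + x_C(y_A-y_B)|/2
= |(-52.54) + (-772.5) + 538.56|/2
= 286.48/2 = 143.24

143.24


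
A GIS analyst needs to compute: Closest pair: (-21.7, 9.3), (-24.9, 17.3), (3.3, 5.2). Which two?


d(P0,P1) = 8.6163, d(P0,P2) = 25.334, d(P1,P2) = 30.6863
Closest: P0 and P1

Closest pair: (-21.7, 9.3) and (-24.9, 17.3), distance = 8.6163


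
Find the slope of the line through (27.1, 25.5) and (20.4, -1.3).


slope = (y2-y1)/(x2-x1) = ((-1.3)-25.5)/(20.4-27.1) = (-26.8)/(-6.7) = 4

4


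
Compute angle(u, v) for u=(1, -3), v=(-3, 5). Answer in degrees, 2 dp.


u.v = -18, |u| = sqrt(10) = 3.1623, |v| = sqrt(34) = 5.831
cos(theta) = u.v/(|u||v|) = -18/sqrt(340) = -0.976187
theta = acos(-0.976187) = 167.47 degrees

167.47 degrees


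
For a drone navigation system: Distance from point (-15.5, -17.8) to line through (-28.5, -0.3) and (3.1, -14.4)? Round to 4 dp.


|cross product| = 369.7
|line direction| = sqrt(1197.37) = 34.603
Distance = 369.7/sqrt(1197.37) = 10.684

10.684


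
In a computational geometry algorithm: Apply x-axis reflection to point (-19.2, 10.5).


Reflection over x-axis: (x,y) -> (x,-y)
(-19.2, 10.5) -> (-19.2, -10.5)

(-19.2, -10.5)


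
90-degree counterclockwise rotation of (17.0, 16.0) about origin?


90° CCW: (x,y) -> (-y, x)
(17,16) -> (-16, 17)

(-16, 17)


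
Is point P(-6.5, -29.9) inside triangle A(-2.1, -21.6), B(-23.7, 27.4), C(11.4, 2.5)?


Cross products: AB x AP = 394.88, BC x BP = -1582.95, CA x CP = 6.01
All same sign? no

No, outside


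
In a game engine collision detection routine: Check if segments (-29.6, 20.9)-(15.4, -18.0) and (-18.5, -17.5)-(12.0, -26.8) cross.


Cross products: d1=1067.97, d2=300.02, d3=-1296.21, d4=-528.26
d1*d2 < 0 and d3*d4 < 0? no

No, they don't intersect


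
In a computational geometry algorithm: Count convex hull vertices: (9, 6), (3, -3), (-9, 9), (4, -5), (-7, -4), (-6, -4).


Convex hull vertices (CCW): (-9, 9), (-7, -4), (4, -5), (9, 6)
Count = 4

4


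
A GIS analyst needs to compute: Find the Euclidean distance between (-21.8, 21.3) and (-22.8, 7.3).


dx=-1, dy=-14
d^2 = (-1)^2 + (-14)^2 = 197
d = sqrt(197) = 14.0357

14.0357


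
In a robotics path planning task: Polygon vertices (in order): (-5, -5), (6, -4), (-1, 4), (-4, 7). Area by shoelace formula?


Shoelace sum: ((-5)*(-4) - 6*(-5)) + (6*4 - (-1)*(-4)) + ((-1)*7 - (-4)*4) + ((-4)*(-5) - (-5)*7)
= 134
Area = |134|/2 = 67

67


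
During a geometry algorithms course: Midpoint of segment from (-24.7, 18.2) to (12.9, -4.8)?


M = (((-24.7)+12.9)/2, (18.2+(-4.8))/2)
= (-5.9, 6.7)

(-5.9, 6.7)


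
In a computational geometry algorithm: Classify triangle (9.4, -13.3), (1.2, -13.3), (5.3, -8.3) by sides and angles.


Side lengths squared: AB^2=67.24, BC^2=41.81, CA^2=41.81
Sorted: [41.81, 41.81, 67.24]
By sides: Isosceles, By angles: Acute

Isosceles, Acute


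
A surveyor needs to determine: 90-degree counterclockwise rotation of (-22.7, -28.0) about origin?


90° CCW: (x,y) -> (-y, x)
(-22.7,-28) -> (28, -22.7)

(28, -22.7)


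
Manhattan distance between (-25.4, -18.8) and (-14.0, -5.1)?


|(-25.4)-(-14)| + |(-18.8)-(-5.1)| = 11.4 + 13.7 = 25.1

25.1


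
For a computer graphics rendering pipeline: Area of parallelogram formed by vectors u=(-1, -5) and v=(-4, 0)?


|u x v| = |(-1)*0 - (-5)*(-4)|
= |0 - 20| = 20

20


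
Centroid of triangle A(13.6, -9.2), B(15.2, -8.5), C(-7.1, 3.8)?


Centroid = ((x_A+x_B+x_C)/3, (y_A+y_B+y_C)/3)
= ((13.6+15.2+(-7.1))/3, ((-9.2)+(-8.5)+3.8)/3)
= (7.2333, -4.6333)

(7.2333, -4.6333)
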